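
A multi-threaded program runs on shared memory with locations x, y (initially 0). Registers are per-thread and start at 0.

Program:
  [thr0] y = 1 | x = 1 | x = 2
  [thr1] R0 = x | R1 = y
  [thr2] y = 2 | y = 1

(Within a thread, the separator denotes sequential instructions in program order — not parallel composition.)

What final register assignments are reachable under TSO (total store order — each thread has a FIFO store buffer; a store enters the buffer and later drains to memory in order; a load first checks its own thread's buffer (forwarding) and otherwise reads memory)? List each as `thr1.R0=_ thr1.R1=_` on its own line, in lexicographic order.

thr1.R0=0 thr1.R1=0
thr1.R0=0 thr1.R1=1
thr1.R0=0 thr1.R1=2
thr1.R0=1 thr1.R1=1
thr1.R0=1 thr1.R1=2
thr1.R0=2 thr1.R1=1
thr1.R0=2 thr1.R1=2

outcome vector order: (thr1.R0,thr1.R1)
|TSO outcomes| = 7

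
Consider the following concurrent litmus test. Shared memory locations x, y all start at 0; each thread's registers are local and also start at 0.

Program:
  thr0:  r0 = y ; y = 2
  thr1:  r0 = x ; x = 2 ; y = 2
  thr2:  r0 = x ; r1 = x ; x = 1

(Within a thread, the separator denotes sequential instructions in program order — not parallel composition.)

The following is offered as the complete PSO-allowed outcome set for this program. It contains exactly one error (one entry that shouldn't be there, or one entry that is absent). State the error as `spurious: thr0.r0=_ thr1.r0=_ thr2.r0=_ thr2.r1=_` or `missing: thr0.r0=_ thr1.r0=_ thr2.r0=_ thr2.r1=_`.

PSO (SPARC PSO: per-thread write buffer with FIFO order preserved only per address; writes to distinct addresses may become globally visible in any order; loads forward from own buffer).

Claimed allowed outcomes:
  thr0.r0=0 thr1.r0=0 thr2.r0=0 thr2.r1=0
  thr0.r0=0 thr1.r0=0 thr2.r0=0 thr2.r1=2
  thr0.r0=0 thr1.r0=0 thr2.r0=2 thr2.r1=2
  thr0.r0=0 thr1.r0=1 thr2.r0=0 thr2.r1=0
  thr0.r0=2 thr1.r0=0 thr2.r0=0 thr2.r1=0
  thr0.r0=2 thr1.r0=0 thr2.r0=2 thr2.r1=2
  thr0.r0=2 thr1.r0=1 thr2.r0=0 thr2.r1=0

outcome vector order: (thr0.r0,thr1.r0,thr2.r0,thr2.r1)
[PSO] allowed = {<0 0 0 0> <0 0 0 2> <0 0 2 2> <0 1 0 0> <2 0 0 0> <2 0 0 2> <2 0 2 2> <2 1 0 0>}
PSO∖claimed = {<2 0 0 2>}

missing: thr0.r0=2 thr1.r0=0 thr2.r0=0 thr2.r1=2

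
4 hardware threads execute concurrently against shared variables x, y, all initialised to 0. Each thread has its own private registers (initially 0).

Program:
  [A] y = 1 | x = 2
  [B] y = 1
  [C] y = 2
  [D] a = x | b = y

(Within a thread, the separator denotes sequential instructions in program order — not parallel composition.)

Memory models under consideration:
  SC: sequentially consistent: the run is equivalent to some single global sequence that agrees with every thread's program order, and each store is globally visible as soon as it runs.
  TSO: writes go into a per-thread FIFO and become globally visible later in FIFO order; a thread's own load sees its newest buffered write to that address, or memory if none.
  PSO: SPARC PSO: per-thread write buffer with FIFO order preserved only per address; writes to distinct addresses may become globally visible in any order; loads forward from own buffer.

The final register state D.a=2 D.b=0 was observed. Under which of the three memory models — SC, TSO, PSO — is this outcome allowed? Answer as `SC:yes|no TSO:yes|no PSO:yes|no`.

SC:no TSO:no PSO:yes

outcome vector order: (D.a,D.b)
SC (5): (0,0), (0,1), (0,2), (2,1), (2,2)
TSO (5): (0,0), (0,1), (0,2), (2,1), (2,2)
PSO (6): (0,0), (0,1), (0,2), (2,0), (2,1), (2,2)
target (2,0) ∈ {PSO}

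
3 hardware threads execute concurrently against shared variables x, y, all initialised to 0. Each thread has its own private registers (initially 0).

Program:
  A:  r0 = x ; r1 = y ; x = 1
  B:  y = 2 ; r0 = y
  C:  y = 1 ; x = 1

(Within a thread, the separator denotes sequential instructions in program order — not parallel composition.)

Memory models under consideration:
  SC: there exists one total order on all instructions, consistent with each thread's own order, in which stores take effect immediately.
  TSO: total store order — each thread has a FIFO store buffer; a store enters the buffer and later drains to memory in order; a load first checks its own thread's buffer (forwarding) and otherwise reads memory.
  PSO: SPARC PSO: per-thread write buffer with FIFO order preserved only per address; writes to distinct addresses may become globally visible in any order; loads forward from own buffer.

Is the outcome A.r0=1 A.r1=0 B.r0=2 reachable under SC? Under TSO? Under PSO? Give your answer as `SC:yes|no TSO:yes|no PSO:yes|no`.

SC:no TSO:no PSO:yes

outcome vector order: (A.r0,A.r1,B.r0)
under SC → 001, 002, 011, 012, 021, 022, 111, 112, 122
under TSO → 001, 002, 011, 012, 021, 022, 111, 112, 122
under PSO → 001, 002, 011, 012, 021, 022, 101, 102, 111, 112, 121, 122
target 102 ∈ {PSO}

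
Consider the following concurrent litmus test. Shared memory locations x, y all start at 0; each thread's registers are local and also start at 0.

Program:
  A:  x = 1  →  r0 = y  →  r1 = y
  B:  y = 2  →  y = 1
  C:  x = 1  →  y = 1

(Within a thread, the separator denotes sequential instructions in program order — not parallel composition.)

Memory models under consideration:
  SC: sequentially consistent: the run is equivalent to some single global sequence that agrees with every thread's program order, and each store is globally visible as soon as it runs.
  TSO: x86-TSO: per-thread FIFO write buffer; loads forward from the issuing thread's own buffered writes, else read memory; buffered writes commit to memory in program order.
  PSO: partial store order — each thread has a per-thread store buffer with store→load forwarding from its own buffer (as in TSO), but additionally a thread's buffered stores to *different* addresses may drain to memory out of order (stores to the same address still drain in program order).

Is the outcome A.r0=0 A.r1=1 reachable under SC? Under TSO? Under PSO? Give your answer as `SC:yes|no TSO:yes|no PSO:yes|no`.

outcome vector order: (A.r0,A.r1)
SC: 7 outcomes — {00 01 02 11 12 21 22}
TSO: 7 outcomes — {00 01 02 11 12 21 22}
PSO: 7 outcomes — {00 01 02 11 12 21 22}
target 01 ∈ {SC,TSO,PSO}

SC:yes TSO:yes PSO:yes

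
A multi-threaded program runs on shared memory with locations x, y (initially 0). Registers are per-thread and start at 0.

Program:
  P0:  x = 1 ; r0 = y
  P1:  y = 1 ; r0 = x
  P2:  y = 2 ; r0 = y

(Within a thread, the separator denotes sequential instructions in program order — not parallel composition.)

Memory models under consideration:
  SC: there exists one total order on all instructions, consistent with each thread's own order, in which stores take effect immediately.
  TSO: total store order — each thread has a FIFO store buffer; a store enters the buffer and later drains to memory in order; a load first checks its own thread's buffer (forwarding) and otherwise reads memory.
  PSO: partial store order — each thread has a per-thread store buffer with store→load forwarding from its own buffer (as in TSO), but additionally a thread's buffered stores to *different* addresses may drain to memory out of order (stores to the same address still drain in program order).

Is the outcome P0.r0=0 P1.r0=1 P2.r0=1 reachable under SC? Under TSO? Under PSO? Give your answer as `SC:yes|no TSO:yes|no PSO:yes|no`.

outcome vector order: (P0.r0,P1.r0,P2.r0)
[SC] allowed = {011, 012, 101, 102, 111, 112, 202, 211, 212}
[TSO] allowed = {001, 002, 011, 012, 101, 102, 111, 112, 201, 202, 211, 212}
[PSO] allowed = {001, 002, 011, 012, 101, 102, 111, 112, 201, 202, 211, 212}
target 011 ∈ {SC,TSO,PSO}

SC:yes TSO:yes PSO:yes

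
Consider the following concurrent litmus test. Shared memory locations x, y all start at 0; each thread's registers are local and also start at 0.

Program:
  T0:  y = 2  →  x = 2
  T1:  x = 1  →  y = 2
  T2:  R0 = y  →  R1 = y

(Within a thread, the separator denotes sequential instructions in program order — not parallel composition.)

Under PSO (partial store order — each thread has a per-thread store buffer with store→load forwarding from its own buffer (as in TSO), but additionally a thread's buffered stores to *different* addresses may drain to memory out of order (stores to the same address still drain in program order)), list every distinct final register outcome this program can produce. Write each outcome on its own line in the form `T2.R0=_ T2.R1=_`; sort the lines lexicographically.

outcome vector order: (T2.R0,T2.R1)
|PSO outcomes| = 3

T2.R0=0 T2.R1=0
T2.R0=0 T2.R1=2
T2.R0=2 T2.R1=2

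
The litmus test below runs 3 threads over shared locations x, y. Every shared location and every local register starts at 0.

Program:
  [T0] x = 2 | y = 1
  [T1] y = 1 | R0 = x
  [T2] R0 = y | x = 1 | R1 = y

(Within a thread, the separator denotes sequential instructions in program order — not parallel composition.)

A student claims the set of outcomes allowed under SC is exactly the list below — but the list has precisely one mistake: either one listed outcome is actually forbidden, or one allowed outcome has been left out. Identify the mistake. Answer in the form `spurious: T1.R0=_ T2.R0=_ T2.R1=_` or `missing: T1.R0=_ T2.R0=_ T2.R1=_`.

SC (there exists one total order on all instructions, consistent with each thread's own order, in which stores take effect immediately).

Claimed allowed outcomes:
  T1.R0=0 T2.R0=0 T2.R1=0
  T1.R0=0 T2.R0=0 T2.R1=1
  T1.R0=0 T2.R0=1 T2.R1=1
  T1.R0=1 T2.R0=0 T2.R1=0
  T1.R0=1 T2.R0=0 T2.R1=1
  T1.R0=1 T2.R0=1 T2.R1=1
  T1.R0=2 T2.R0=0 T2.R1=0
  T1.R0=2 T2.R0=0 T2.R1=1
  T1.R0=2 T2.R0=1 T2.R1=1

outcome vector order: (T1.R0,T2.R0,T2.R1)
[SC] allowed = {0/0/1, 0/1/1, 1/0/0, 1/0/1, 1/1/1, 2/0/0, 2/0/1, 2/1/1}
claimed∖SC = {0/0/0}

spurious: T1.R0=0 T2.R0=0 T2.R1=0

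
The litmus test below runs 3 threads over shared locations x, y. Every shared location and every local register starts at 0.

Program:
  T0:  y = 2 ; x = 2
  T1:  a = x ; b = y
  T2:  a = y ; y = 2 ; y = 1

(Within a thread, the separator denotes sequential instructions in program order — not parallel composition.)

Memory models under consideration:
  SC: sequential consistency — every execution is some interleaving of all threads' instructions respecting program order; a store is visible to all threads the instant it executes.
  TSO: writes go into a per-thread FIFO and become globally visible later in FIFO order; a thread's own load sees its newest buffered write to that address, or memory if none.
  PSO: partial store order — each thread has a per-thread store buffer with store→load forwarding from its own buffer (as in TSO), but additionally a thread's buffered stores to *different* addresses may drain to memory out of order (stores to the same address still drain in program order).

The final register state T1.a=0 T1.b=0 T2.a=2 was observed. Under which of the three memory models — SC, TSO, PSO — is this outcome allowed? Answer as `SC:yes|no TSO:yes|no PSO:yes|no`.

outcome vector order: (T1.a,T1.b,T2.a)
[SC] allowed = {000; 002; 010; 012; 020; 022; 210; 212; 220; 222}
[TSO] allowed = {000; 002; 010; 012; 020; 022; 210; 212; 220; 222}
[PSO] allowed = {000; 002; 010; 012; 020; 022; 200; 202; 210; 212; 220; 222}
target 002 ∈ {SC,TSO,PSO}

SC:yes TSO:yes PSO:yes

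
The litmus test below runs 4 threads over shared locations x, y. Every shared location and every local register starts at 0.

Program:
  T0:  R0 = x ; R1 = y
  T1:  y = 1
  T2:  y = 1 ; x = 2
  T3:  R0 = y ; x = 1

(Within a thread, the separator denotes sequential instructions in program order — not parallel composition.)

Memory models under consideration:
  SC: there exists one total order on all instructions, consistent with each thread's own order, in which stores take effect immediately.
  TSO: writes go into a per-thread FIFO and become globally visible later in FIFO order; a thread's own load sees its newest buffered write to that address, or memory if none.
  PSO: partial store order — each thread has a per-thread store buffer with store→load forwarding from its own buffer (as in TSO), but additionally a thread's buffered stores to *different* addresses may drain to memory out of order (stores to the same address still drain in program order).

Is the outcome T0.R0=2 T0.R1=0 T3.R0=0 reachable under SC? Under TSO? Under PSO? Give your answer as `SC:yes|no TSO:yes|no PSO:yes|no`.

outcome vector order: (T0.R0,T0.R1,T3.R0)
[SC] allowed = {<0 0 0>; <0 0 1>; <0 1 0>; <0 1 1>; <1 0 0>; <1 1 0>; <1 1 1>; <2 1 0>; <2 1 1>}
[TSO] allowed = {<0 0 0>; <0 0 1>; <0 1 0>; <0 1 1>; <1 0 0>; <1 1 0>; <1 1 1>; <2 1 0>; <2 1 1>}
[PSO] allowed = {<0 0 0>; <0 0 1>; <0 1 0>; <0 1 1>; <1 0 0>; <1 1 0>; <1 1 1>; <2 0 0>; <2 0 1>; <2 1 0>; <2 1 1>}
target <2 0 0> ∈ {PSO}

SC:no TSO:no PSO:yes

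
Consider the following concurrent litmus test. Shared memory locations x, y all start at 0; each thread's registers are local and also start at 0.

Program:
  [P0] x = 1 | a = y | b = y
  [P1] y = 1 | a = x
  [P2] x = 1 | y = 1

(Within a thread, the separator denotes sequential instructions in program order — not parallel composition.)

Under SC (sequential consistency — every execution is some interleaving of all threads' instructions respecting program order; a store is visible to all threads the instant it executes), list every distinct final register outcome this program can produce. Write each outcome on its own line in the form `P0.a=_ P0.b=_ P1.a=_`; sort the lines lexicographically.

outcome vector order: (P0.a,P0.b,P1.a)
|SC outcomes| = 4

P0.a=0 P0.b=0 P1.a=1
P0.a=0 P0.b=1 P1.a=1
P0.a=1 P0.b=1 P1.a=0
P0.a=1 P0.b=1 P1.a=1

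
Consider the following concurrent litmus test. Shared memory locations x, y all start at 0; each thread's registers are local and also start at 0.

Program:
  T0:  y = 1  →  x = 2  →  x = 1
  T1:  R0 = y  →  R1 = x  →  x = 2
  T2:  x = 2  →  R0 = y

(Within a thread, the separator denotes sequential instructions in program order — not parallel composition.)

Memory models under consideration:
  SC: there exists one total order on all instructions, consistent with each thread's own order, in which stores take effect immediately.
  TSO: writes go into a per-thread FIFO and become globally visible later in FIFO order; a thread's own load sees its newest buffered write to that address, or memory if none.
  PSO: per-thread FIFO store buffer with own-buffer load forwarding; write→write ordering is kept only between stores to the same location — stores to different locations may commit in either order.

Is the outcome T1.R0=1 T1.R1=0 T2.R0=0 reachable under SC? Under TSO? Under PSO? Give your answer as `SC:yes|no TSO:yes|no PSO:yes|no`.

SC:no TSO:yes PSO:yes

outcome vector order: (T1.R0,T1.R1,T2.R0)
SC (11): 000; 001; 010; 011; 020; 021; 101; 110; 111; 120; 121
TSO (12): 000; 001; 010; 011; 020; 021; 100; 101; 110; 111; 120; 121
PSO (12): 000; 001; 010; 011; 020; 021; 100; 101; 110; 111; 120; 121
target 100 ∈ {TSO,PSO}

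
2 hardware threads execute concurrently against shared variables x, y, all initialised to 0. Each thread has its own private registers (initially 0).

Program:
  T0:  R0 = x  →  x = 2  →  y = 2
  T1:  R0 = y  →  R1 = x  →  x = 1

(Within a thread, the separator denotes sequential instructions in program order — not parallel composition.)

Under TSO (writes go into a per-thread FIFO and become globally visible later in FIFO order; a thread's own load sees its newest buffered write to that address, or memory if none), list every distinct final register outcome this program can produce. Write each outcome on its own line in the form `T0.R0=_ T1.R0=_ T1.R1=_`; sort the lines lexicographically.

T0.R0=0 T1.R0=0 T1.R1=0
T0.R0=0 T1.R0=0 T1.R1=2
T0.R0=0 T1.R0=2 T1.R1=2
T0.R0=1 T1.R0=0 T1.R1=0

outcome vector order: (T0.R0,T1.R0,T1.R1)
|TSO outcomes| = 4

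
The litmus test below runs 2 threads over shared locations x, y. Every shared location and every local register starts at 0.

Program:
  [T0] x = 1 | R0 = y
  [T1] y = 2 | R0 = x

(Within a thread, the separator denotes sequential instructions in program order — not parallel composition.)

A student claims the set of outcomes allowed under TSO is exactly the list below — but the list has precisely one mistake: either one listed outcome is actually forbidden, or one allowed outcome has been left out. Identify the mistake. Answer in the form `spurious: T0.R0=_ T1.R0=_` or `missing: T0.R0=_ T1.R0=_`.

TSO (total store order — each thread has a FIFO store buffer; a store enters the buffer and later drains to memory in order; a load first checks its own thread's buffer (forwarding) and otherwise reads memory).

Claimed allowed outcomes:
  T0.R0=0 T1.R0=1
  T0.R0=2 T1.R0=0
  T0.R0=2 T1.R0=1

missing: T0.R0=0 T1.R0=0

outcome vector order: (T0.R0,T1.R0)
TSO: 4 outcomes — {(0,0); (0,1); (2,0); (2,1)}
TSO∖claimed = {(0,0)}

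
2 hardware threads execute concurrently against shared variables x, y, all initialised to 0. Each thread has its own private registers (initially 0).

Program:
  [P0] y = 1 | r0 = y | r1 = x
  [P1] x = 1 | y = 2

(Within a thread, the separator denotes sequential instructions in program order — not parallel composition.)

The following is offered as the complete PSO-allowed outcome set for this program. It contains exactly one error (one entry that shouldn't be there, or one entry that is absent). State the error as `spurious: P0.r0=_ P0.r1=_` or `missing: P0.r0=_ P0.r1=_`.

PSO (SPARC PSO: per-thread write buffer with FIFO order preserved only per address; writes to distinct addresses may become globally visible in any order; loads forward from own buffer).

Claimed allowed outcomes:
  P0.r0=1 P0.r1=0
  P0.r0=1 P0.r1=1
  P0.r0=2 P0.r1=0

missing: P0.r0=2 P0.r1=1

outcome vector order: (P0.r0,P0.r1)
under PSO → 1/0; 1/1; 2/0; 2/1
PSO∖claimed = {2/1}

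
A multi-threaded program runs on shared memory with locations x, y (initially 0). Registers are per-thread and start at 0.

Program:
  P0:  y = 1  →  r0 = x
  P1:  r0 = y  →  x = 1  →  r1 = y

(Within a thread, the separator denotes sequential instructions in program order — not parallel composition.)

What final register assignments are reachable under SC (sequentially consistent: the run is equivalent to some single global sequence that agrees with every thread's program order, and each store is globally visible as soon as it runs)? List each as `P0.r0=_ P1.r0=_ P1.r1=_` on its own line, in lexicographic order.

outcome vector order: (P0.r0,P1.r0,P1.r1)
|SC outcomes| = 5

P0.r0=0 P1.r0=0 P1.r1=1
P0.r0=0 P1.r0=1 P1.r1=1
P0.r0=1 P1.r0=0 P1.r1=0
P0.r0=1 P1.r0=0 P1.r1=1
P0.r0=1 P1.r0=1 P1.r1=1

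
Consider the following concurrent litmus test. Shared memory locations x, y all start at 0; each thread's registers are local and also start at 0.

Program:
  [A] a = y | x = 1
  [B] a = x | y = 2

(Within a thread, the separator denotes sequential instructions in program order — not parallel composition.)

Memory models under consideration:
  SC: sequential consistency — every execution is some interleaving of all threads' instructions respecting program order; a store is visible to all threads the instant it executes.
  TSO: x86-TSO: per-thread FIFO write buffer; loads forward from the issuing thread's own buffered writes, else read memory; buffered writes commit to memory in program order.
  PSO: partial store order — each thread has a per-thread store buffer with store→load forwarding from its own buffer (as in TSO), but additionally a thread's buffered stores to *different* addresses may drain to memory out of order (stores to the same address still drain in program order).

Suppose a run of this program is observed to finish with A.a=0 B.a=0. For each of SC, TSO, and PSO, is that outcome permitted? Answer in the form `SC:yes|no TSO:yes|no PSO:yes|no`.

SC:yes TSO:yes PSO:yes

outcome vector order: (A.a,B.a)
SC (3): <0 0>, <0 1>, <2 0>
TSO (3): <0 0>, <0 1>, <2 0>
PSO (3): <0 0>, <0 1>, <2 0>
target <0 0> ∈ {SC,TSO,PSO}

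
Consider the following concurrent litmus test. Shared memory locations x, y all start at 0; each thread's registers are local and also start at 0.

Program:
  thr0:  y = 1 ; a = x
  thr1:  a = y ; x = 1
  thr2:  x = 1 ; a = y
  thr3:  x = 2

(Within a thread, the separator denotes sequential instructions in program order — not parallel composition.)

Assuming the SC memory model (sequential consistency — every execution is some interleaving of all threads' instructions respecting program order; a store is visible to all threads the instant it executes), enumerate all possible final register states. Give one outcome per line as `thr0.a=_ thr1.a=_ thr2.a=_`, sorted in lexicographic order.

outcome vector order: (thr0.a,thr1.a,thr2.a)
|SC outcomes| = 10

thr0.a=0 thr1.a=0 thr2.a=1
thr0.a=0 thr1.a=1 thr2.a=1
thr0.a=1 thr1.a=0 thr2.a=0
thr0.a=1 thr1.a=0 thr2.a=1
thr0.a=1 thr1.a=1 thr2.a=0
thr0.a=1 thr1.a=1 thr2.a=1
thr0.a=2 thr1.a=0 thr2.a=0
thr0.a=2 thr1.a=0 thr2.a=1
thr0.a=2 thr1.a=1 thr2.a=0
thr0.a=2 thr1.a=1 thr2.a=1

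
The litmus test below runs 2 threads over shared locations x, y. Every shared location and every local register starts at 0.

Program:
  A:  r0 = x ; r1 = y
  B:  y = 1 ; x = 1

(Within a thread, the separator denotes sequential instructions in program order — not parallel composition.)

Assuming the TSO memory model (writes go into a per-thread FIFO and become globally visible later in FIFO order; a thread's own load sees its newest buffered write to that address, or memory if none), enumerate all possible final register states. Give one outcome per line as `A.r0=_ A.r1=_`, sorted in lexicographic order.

A.r0=0 A.r1=0
A.r0=0 A.r1=1
A.r0=1 A.r1=1

outcome vector order: (A.r0,A.r1)
|TSO outcomes| = 3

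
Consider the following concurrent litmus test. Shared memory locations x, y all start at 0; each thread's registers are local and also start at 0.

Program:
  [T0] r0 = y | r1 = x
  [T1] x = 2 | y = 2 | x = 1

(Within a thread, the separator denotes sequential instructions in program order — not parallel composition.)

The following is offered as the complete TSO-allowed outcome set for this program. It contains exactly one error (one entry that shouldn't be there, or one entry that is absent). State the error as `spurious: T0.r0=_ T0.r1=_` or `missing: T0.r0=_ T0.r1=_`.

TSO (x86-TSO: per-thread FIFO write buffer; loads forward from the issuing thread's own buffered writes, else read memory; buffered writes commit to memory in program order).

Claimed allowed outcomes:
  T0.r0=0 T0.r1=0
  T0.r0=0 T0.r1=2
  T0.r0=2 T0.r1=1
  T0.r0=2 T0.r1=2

missing: T0.r0=0 T0.r1=1

outcome vector order: (T0.r0,T0.r1)
under TSO → (0,0); (0,1); (0,2); (2,1); (2,2)
TSO∖claimed = {(0,1)}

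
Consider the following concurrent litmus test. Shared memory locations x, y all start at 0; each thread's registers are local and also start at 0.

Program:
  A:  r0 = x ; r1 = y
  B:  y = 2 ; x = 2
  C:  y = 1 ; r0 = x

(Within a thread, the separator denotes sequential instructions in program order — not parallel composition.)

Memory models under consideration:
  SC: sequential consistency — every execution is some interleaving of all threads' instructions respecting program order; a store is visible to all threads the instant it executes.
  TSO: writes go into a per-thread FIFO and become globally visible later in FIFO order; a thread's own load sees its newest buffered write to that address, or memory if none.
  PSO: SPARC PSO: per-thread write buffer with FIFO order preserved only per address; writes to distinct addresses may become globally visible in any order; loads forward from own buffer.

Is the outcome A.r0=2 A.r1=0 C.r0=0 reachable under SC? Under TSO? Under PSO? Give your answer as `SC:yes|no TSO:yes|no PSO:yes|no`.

outcome vector order: (A.r0,A.r1,C.r0)
SC (10): 0/0/0; 0/0/2; 0/1/0; 0/1/2; 0/2/0; 0/2/2; 2/1/0; 2/1/2; 2/2/0; 2/2/2
TSO (10): 0/0/0; 0/0/2; 0/1/0; 0/1/2; 0/2/0; 0/2/2; 2/1/0; 2/1/2; 2/2/0; 2/2/2
PSO (12): 0/0/0; 0/0/2; 0/1/0; 0/1/2; 0/2/0; 0/2/2; 2/0/0; 2/0/2; 2/1/0; 2/1/2; 2/2/0; 2/2/2
target 2/0/0 ∈ {PSO}

SC:no TSO:no PSO:yes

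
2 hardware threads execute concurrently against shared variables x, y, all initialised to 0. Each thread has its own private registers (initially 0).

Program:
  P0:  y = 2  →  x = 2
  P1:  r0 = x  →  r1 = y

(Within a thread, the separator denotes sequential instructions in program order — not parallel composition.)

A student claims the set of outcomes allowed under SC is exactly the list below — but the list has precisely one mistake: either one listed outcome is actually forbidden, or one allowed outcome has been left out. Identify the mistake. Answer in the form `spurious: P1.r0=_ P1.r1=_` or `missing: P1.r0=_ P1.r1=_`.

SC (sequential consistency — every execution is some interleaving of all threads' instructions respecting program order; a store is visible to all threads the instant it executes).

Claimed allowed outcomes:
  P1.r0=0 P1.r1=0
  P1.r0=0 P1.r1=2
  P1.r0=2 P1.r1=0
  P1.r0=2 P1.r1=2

outcome vector order: (P1.r0,P1.r1)
SC: 3 outcomes — {0/0 0/2 2/2}
claimed∖SC = {2/0}

spurious: P1.r0=2 P1.r1=0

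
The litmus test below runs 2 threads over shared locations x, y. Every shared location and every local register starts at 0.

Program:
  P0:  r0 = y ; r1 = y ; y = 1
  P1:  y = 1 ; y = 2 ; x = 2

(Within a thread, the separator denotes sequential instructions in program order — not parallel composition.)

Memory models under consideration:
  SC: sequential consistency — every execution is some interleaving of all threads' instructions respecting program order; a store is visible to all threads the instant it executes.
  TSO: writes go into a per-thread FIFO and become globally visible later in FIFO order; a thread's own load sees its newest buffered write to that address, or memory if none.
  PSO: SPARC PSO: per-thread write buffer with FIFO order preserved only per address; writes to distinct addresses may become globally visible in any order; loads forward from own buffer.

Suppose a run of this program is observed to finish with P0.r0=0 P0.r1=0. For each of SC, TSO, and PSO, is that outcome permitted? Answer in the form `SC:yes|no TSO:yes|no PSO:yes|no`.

outcome vector order: (P0.r0,P0.r1)
under SC → 00, 01, 02, 11, 12, 22
under TSO → 00, 01, 02, 11, 12, 22
under PSO → 00, 01, 02, 11, 12, 22
target 00 ∈ {SC,TSO,PSO}

SC:yes TSO:yes PSO:yes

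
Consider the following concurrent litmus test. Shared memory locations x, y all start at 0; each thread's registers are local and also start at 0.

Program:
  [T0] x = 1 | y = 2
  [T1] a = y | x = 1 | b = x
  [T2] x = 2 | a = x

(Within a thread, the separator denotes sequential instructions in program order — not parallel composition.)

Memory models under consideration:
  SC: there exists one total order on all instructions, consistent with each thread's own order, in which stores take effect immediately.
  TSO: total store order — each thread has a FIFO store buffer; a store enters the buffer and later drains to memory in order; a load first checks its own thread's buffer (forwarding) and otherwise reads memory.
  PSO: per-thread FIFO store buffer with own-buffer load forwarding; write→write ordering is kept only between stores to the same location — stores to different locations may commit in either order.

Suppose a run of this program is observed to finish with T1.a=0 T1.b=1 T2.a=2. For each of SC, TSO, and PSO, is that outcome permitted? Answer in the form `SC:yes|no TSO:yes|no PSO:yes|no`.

SC:yes TSO:yes PSO:yes

outcome vector order: (T1.a,T1.b,T2.a)
[SC] allowed = {<0 1 1>; <0 1 2>; <0 2 1>; <0 2 2>; <2 1 1>; <2 1 2>; <2 2 2>}
[TSO] allowed = {<0 1 1>; <0 1 2>; <0 2 1>; <0 2 2>; <2 1 1>; <2 1 2>; <2 2 2>}
[PSO] allowed = {<0 1 1>; <0 1 2>; <0 2 1>; <0 2 2>; <2 1 1>; <2 1 2>; <2 2 1>; <2 2 2>}
target <0 1 2> ∈ {SC,TSO,PSO}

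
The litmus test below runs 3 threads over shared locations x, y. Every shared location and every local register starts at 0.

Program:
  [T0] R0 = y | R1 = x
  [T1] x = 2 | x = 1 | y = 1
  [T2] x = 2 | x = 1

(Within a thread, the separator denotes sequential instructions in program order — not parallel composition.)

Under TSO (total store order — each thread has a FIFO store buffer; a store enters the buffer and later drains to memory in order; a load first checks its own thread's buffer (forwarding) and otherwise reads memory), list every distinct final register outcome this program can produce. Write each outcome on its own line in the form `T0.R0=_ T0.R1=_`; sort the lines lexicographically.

outcome vector order: (T0.R0,T0.R1)
|TSO outcomes| = 5

T0.R0=0 T0.R1=0
T0.R0=0 T0.R1=1
T0.R0=0 T0.R1=2
T0.R0=1 T0.R1=1
T0.R0=1 T0.R1=2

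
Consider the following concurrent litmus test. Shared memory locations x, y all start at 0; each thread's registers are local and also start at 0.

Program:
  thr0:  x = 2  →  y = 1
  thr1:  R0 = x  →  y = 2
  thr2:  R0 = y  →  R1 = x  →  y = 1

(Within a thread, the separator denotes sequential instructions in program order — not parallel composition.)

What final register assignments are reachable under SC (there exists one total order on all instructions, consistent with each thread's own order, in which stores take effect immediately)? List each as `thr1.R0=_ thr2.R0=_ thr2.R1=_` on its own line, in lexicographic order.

outcome vector order: (thr1.R0,thr2.R0,thr2.R1)
|SC outcomes| = 9

thr1.R0=0 thr2.R0=0 thr2.R1=0
thr1.R0=0 thr2.R0=0 thr2.R1=2
thr1.R0=0 thr2.R0=1 thr2.R1=2
thr1.R0=0 thr2.R0=2 thr2.R1=0
thr1.R0=0 thr2.R0=2 thr2.R1=2
thr1.R0=2 thr2.R0=0 thr2.R1=0
thr1.R0=2 thr2.R0=0 thr2.R1=2
thr1.R0=2 thr2.R0=1 thr2.R1=2
thr1.R0=2 thr2.R0=2 thr2.R1=2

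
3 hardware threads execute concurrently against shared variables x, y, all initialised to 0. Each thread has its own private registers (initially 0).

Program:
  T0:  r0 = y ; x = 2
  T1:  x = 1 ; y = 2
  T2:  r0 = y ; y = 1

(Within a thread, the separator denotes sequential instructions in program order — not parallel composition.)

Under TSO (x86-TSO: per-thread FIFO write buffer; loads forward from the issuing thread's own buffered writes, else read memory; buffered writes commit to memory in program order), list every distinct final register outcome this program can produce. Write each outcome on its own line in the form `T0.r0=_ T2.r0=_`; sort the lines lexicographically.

outcome vector order: (T0.r0,T2.r0)
|TSO outcomes| = 6

T0.r0=0 T2.r0=0
T0.r0=0 T2.r0=2
T0.r0=1 T2.r0=0
T0.r0=1 T2.r0=2
T0.r0=2 T2.r0=0
T0.r0=2 T2.r0=2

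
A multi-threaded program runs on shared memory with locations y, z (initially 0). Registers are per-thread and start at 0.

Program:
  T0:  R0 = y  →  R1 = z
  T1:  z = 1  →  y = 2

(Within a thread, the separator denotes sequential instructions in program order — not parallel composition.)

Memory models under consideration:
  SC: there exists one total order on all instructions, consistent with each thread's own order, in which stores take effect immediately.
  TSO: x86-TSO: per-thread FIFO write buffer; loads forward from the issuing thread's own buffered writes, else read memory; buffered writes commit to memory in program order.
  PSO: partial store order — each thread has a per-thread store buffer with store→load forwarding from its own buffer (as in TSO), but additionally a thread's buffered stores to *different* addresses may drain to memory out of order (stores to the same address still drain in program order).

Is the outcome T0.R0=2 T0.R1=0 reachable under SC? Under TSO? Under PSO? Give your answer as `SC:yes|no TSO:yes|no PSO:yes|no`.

SC:no TSO:no PSO:yes

outcome vector order: (T0.R0,T0.R1)
under SC → (0,0) (0,1) (2,1)
under TSO → (0,0) (0,1) (2,1)
under PSO → (0,0) (0,1) (2,0) (2,1)
target (2,0) ∈ {PSO}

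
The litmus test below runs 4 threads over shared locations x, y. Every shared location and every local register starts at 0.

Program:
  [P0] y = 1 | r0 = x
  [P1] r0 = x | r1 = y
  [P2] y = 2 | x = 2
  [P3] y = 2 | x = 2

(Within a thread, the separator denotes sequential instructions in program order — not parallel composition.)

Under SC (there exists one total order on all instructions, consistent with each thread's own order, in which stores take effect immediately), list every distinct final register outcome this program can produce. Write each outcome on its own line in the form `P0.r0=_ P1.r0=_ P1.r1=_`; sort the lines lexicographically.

outcome vector order: (P0.r0,P1.r0,P1.r1)
|SC outcomes| = 10

P0.r0=0 P1.r0=0 P1.r1=0
P0.r0=0 P1.r0=0 P1.r1=1
P0.r0=0 P1.r0=0 P1.r1=2
P0.r0=0 P1.r0=2 P1.r1=1
P0.r0=0 P1.r0=2 P1.r1=2
P0.r0=2 P1.r0=0 P1.r1=0
P0.r0=2 P1.r0=0 P1.r1=1
P0.r0=2 P1.r0=0 P1.r1=2
P0.r0=2 P1.r0=2 P1.r1=1
P0.r0=2 P1.r0=2 P1.r1=2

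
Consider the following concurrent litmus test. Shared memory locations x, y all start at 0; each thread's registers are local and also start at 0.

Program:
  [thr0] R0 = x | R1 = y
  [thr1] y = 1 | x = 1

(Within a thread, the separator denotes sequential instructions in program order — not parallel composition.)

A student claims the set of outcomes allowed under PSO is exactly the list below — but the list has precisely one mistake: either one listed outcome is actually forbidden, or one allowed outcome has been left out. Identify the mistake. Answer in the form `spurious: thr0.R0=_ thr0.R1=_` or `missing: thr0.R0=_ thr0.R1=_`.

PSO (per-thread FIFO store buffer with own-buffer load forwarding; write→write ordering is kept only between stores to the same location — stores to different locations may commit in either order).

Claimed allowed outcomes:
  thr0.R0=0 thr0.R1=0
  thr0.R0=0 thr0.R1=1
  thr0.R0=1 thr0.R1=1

missing: thr0.R0=1 thr0.R1=0

outcome vector order: (thr0.R0,thr0.R1)
[PSO] allowed = {(0,0) (0,1) (1,0) (1,1)}
PSO∖claimed = {(1,0)}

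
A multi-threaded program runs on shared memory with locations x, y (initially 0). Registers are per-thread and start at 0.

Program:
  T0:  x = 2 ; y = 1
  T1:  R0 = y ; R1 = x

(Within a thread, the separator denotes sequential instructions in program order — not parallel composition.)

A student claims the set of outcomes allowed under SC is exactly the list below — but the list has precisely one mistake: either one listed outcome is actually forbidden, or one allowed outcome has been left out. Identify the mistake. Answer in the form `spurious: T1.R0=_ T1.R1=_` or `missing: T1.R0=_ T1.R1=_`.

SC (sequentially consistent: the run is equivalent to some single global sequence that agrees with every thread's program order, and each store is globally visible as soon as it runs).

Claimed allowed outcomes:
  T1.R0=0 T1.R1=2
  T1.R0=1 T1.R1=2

missing: T1.R0=0 T1.R1=0

outcome vector order: (T1.R0,T1.R1)
SC: 3 outcomes — {00; 02; 12}
SC∖claimed = {00}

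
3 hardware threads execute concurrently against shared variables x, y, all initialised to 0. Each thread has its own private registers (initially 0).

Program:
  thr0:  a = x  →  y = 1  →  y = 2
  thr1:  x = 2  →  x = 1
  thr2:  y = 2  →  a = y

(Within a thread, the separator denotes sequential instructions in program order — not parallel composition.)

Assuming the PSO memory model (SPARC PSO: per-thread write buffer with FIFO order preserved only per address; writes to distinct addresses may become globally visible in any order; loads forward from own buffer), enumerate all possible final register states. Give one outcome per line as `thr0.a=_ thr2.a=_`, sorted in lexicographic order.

outcome vector order: (thr0.a,thr2.a)
|PSO outcomes| = 6

thr0.a=0 thr2.a=1
thr0.a=0 thr2.a=2
thr0.a=1 thr2.a=1
thr0.a=1 thr2.a=2
thr0.a=2 thr2.a=1
thr0.a=2 thr2.a=2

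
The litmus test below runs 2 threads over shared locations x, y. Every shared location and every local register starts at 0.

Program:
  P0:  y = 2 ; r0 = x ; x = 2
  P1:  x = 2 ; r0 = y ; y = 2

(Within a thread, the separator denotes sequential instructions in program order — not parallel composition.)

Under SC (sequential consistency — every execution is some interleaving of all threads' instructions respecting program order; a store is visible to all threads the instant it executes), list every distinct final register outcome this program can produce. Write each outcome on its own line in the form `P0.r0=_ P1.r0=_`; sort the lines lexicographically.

outcome vector order: (P0.r0,P1.r0)
|SC outcomes| = 3

P0.r0=0 P1.r0=2
P0.r0=2 P1.r0=0
P0.r0=2 P1.r0=2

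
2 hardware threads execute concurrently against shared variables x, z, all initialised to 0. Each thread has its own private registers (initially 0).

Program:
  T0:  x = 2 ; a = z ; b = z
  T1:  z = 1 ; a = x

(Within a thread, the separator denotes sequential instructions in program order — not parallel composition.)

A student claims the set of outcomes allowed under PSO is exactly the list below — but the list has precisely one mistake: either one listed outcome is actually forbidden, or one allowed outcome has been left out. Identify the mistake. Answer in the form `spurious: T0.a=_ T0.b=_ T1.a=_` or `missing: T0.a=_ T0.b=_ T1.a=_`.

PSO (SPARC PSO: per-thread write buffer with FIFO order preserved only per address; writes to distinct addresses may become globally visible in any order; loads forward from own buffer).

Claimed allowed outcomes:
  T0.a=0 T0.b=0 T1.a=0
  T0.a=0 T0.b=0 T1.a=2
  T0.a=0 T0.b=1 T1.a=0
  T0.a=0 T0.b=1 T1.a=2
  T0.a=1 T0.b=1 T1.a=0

outcome vector order: (T0.a,T0.b,T1.a)
PSO (6): (0,0,0); (0,0,2); (0,1,0); (0,1,2); (1,1,0); (1,1,2)
PSO∖claimed = {(1,1,2)}

missing: T0.a=1 T0.b=1 T1.a=2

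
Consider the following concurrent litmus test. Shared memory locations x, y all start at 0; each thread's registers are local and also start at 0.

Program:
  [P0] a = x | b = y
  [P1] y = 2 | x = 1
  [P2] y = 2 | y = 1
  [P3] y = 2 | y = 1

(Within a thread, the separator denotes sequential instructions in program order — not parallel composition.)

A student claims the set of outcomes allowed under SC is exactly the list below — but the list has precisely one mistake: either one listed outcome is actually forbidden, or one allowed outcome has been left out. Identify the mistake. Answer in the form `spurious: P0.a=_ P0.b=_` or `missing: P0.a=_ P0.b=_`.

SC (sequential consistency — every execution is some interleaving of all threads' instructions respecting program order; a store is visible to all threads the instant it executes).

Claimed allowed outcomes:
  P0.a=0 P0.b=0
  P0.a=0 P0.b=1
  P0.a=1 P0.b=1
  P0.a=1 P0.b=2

outcome vector order: (P0.a,P0.b)
SC (5): 0/0 0/1 0/2 1/1 1/2
SC∖claimed = {0/2}

missing: P0.a=0 P0.b=2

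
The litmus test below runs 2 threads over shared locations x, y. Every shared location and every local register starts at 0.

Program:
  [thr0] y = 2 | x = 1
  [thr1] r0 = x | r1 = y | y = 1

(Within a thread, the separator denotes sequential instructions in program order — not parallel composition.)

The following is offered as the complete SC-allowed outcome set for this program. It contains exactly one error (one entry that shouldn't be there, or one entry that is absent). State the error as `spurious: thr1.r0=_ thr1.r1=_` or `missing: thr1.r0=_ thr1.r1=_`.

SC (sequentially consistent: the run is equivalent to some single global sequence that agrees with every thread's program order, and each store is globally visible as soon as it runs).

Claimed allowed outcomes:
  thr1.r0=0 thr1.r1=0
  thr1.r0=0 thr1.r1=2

missing: thr1.r0=1 thr1.r1=2

outcome vector order: (thr1.r0,thr1.r1)
SC: 3 outcomes — {<0 0>; <0 2>; <1 2>}
SC∖claimed = {<1 2>}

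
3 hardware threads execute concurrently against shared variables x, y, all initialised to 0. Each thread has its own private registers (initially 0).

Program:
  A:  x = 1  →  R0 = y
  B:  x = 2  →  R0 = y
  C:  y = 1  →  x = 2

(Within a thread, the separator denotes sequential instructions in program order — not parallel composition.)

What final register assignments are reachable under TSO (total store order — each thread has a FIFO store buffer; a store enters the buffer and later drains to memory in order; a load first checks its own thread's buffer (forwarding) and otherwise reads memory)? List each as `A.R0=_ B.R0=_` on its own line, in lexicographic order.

outcome vector order: (A.R0,B.R0)
|TSO outcomes| = 4

A.R0=0 B.R0=0
A.R0=0 B.R0=1
A.R0=1 B.R0=0
A.R0=1 B.R0=1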